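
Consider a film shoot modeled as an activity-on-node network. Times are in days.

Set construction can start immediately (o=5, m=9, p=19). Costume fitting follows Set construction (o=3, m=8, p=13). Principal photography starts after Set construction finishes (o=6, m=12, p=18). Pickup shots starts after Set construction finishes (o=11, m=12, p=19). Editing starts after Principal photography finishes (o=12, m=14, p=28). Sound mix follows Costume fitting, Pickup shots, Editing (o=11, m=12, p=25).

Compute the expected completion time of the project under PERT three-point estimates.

52 days

te_Set construction = (5 + 4·9 + 19)/6 = 60/6 = 10
te_Costume fitting = (3 + 4·8 + 13)/6 = 48/6 = 8
te_Principal photography = (6 + 4·12 + 18)/6 = 72/6 = 12
te_Pickup shots = (11 + 4·12 + 19)/6 = 78/6 = 13
te_Editing = (12 + 4·14 + 28)/6 = 96/6 = 16
te_Sound mix = (11 + 4·12 + 25)/6 = 84/6 = 14

Forward pass:
ES_Set construction = 0; EF_Set construction = 10
ES_Costume fitting = 10; EF_Costume fitting = 10+8 = 18
ES_Principal photography = 10; EF_Principal photography = 10+12 = 22
ES_Pickup shots = 10; EF_Pickup shots = 10+13 = 23
ES_Editing = 22; EF_Editing = 22+16 = 38
ES_Sound mix = max(EF_Costume fitting=18, EF_Pickup shots=23, EF_Editing=38) = 38; EF_Sound mix = 38+14 = 52
Expected project duration μ = 52 days. Critical path: Set construction → Principal photography → Editing → Sound mix.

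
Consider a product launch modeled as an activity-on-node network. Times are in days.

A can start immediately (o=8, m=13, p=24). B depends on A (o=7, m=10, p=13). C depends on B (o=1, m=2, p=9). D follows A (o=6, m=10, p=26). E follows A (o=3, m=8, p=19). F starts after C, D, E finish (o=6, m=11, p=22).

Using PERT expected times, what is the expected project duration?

39 days

te_A = (8 + 4·13 + 24)/6 = 84/6 = 14
te_B = (7 + 4·10 + 13)/6 = 60/6 = 10
te_C = (1 + 4·2 + 9)/6 = 18/6 = 3
te_D = (6 + 4·10 + 26)/6 = 72/6 = 12
te_E = (3 + 4·8 + 19)/6 = 54/6 = 9
te_F = (6 + 4·11 + 22)/6 = 72/6 = 12

Forward pass:
ES_A = 0; EF_A = 14
ES_B = 14; EF_B = 14+10 = 24
ES_C = 24; EF_C = 24+3 = 27
ES_D = 14; EF_D = 14+12 = 26
ES_E = 14; EF_E = 14+9 = 23
ES_F = max(EF_C=27, EF_D=26, EF_E=23) = 27; EF_F = 27+12 = 39
Expected project duration μ = 39 days. Critical path: A → B → C → F.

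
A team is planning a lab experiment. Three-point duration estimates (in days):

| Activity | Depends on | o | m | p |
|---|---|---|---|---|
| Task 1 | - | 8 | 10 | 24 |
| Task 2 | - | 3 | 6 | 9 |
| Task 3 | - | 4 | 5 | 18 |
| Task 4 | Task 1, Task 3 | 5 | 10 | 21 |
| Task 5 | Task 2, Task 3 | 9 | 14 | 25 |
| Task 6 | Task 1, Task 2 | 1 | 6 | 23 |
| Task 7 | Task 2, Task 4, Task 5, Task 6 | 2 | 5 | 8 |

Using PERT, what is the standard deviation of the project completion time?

te_Task 1 = (8 + 4·10 + 24)/6 = 72/6 = 12; σ²_Task 1 = ((24−8)/6)² = 7.111
te_Task 2 = (3 + 4·6 + 9)/6 = 36/6 = 6; σ²_Task 2 = ((9−3)/6)² = 1.000
te_Task 3 = (4 + 4·5 + 18)/6 = 42/6 = 7; σ²_Task 3 = ((18−4)/6)² = 5.444
te_Task 4 = (5 + 4·10 + 21)/6 = 66/6 = 11; σ²_Task 4 = ((21−5)/6)² = 7.111
te_Task 5 = (9 + 4·14 + 25)/6 = 90/6 = 15; σ²_Task 5 = ((25−9)/6)² = 7.111
te_Task 6 = (1 + 4·6 + 23)/6 = 48/6 = 8; σ²_Task 6 = ((23−1)/6)² = 13.444
te_Task 7 = (2 + 4·5 + 8)/6 = 30/6 = 5; σ²_Task 7 = ((8−2)/6)² = 1.000

Forward pass:
ES_Task 1 = 0; EF_Task 1 = 12
ES_Task 2 = 0; EF_Task 2 = 6
ES_Task 3 = 0; EF_Task 3 = 7
ES_Task 4 = max(EF_Task 1=12, EF_Task 3=7) = 12; EF_Task 4 = 12+11 = 23
ES_Task 5 = max(EF_Task 2=6, EF_Task 3=7) = 7; EF_Task 5 = 7+15 = 22
ES_Task 6 = max(EF_Task 1=12, EF_Task 2=6) = 12; EF_Task 6 = 12+8 = 20
ES_Task 7 = max(EF_Task 2=6, EF_Task 4=23, EF_Task 5=22, EF_Task 6=20) = 23; EF_Task 7 = 23+5 = 28
Expected project duration μ = 28 days. Critical path: Task 1 → Task 4 → Task 7.

Variance along critical path = 7.111 + 7.111 + 1.000 = 15.222
σ = √15.222 = 3.902 days

3.90 days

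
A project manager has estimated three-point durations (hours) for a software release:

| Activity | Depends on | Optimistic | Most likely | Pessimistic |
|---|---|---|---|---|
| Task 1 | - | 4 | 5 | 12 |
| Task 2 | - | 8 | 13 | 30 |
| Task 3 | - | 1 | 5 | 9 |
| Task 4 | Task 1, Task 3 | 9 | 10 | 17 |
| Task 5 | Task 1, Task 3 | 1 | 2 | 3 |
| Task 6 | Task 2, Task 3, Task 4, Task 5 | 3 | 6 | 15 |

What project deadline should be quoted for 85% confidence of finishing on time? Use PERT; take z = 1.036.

te_Task 1 = (4 + 4·5 + 12)/6 = 36/6 = 6; σ²_Task 1 = ((12−4)/6)² = 1.778
te_Task 2 = (8 + 4·13 + 30)/6 = 90/6 = 15; σ²_Task 2 = ((30−8)/6)² = 13.444
te_Task 3 = (1 + 4·5 + 9)/6 = 30/6 = 5; σ²_Task 3 = ((9−1)/6)² = 1.778
te_Task 4 = (9 + 4·10 + 17)/6 = 66/6 = 11; σ²_Task 4 = ((17−9)/6)² = 1.778
te_Task 5 = (1 + 4·2 + 3)/6 = 12/6 = 2; σ²_Task 5 = ((3−1)/6)² = 0.111
te_Task 6 = (3 + 4·6 + 15)/6 = 42/6 = 7; σ²_Task 6 = ((15−3)/6)² = 4.000

Forward pass:
ES_Task 1 = 0; EF_Task 1 = 6
ES_Task 2 = 0; EF_Task 2 = 15
ES_Task 3 = 0; EF_Task 3 = 5
ES_Task 4 = max(EF_Task 1=6, EF_Task 3=5) = 6; EF_Task 4 = 6+11 = 17
ES_Task 5 = max(EF_Task 1=6, EF_Task 3=5) = 6; EF_Task 5 = 6+2 = 8
ES_Task 6 = max(EF_Task 2=15, EF_Task 3=5, EF_Task 4=17, EF_Task 5=8) = 17; EF_Task 6 = 17+7 = 24
Expected project duration μ = 24 hours. Critical path: Task 1 → Task 4 → Task 6.

Variance along critical path = 1.778 + 1.778 + 4.000 = 7.556; σ = 2.749 hours.
D = μ + z·σ = 24 + 1.036·2.749 = 26.8 hours

26.8 hours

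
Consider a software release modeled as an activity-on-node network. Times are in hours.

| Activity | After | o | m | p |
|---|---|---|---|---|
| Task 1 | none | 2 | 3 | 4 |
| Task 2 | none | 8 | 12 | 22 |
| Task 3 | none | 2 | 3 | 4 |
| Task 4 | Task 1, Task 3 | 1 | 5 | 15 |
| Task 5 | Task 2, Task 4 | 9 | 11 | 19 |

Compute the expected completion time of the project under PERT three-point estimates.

te_Task 1 = (2 + 4·3 + 4)/6 = 18/6 = 3
te_Task 2 = (8 + 4·12 + 22)/6 = 78/6 = 13
te_Task 3 = (2 + 4·3 + 4)/6 = 18/6 = 3
te_Task 4 = (1 + 4·5 + 15)/6 = 36/6 = 6
te_Task 5 = (9 + 4·11 + 19)/6 = 72/6 = 12

Forward pass:
ES_Task 1 = 0; EF_Task 1 = 3
ES_Task 2 = 0; EF_Task 2 = 13
ES_Task 3 = 0; EF_Task 3 = 3
ES_Task 4 = max(EF_Task 1=3, EF_Task 3=3) = 3; EF_Task 4 = 3+6 = 9
ES_Task 5 = max(EF_Task 2=13, EF_Task 4=9) = 13; EF_Task 5 = 13+12 = 25
Expected project duration μ = 25 hours. Critical path: Task 2 → Task 5.

25 hours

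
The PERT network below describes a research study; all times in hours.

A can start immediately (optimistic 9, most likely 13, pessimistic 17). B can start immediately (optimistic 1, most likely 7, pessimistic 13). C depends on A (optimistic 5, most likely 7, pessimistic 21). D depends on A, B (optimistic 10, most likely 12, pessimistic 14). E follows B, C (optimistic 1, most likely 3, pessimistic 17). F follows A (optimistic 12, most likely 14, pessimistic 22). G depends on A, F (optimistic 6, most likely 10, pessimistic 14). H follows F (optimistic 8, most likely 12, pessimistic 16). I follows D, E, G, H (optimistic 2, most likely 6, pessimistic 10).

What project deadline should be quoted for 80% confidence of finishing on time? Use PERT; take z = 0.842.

48.4 hours

te_A = (9 + 4·13 + 17)/6 = 78/6 = 13; σ²_A = ((17−9)/6)² = 1.778
te_B = (1 + 4·7 + 13)/6 = 42/6 = 7; σ²_B = ((13−1)/6)² = 4.000
te_C = (5 + 4·7 + 21)/6 = 54/6 = 9; σ²_C = ((21−5)/6)² = 7.111
te_D = (10 + 4·12 + 14)/6 = 72/6 = 12; σ²_D = ((14−10)/6)² = 0.444
te_E = (1 + 4·3 + 17)/6 = 30/6 = 5; σ²_E = ((17−1)/6)² = 7.111
te_F = (12 + 4·14 + 22)/6 = 90/6 = 15; σ²_F = ((22−12)/6)² = 2.778
te_G = (6 + 4·10 + 14)/6 = 60/6 = 10; σ²_G = ((14−6)/6)² = 1.778
te_H = (8 + 4·12 + 16)/6 = 72/6 = 12; σ²_H = ((16−8)/6)² = 1.778
te_I = (2 + 4·6 + 10)/6 = 36/6 = 6; σ²_I = ((10−2)/6)² = 1.778

Forward pass:
ES_A = 0; EF_A = 13
ES_B = 0; EF_B = 7
ES_C = 13; EF_C = 13+9 = 22
ES_D = max(EF_A=13, EF_B=7) = 13; EF_D = 13+12 = 25
ES_E = max(EF_B=7, EF_C=22) = 22; EF_E = 22+5 = 27
ES_F = 13; EF_F = 13+15 = 28
ES_G = max(EF_A=13, EF_F=28) = 28; EF_G = 28+10 = 38
ES_H = 28; EF_H = 28+12 = 40
ES_I = max(EF_D=25, EF_E=27, EF_G=38, EF_H=40) = 40; EF_I = 40+6 = 46
Expected project duration μ = 46 hours. Critical path: A → F → H → I.

Variance along critical path = 1.778 + 2.778 + 1.778 + 1.778 = 8.111; σ = 2.848 hours.
D = μ + z·σ = 46 + 0.842·2.848 = 48.4 hours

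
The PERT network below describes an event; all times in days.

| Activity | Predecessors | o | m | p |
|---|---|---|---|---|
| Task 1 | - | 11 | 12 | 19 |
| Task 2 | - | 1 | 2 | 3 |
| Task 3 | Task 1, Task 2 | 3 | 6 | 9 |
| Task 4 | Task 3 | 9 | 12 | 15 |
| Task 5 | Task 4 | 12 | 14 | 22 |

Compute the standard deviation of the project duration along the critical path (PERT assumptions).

2.56 days

te_Task 1 = (11 + 4·12 + 19)/6 = 78/6 = 13; σ²_Task 1 = ((19−11)/6)² = 1.778
te_Task 2 = (1 + 4·2 + 3)/6 = 12/6 = 2; σ²_Task 2 = ((3−1)/6)² = 0.111
te_Task 3 = (3 + 4·6 + 9)/6 = 36/6 = 6; σ²_Task 3 = ((9−3)/6)² = 1.000
te_Task 4 = (9 + 4·12 + 15)/6 = 72/6 = 12; σ²_Task 4 = ((15−9)/6)² = 1.000
te_Task 5 = (12 + 4·14 + 22)/6 = 90/6 = 15; σ²_Task 5 = ((22−12)/6)² = 2.778

Forward pass:
ES_Task 1 = 0; EF_Task 1 = 13
ES_Task 2 = 0; EF_Task 2 = 2
ES_Task 3 = max(EF_Task 1=13, EF_Task 2=2) = 13; EF_Task 3 = 13+6 = 19
ES_Task 4 = 19; EF_Task 4 = 19+12 = 31
ES_Task 5 = 31; EF_Task 5 = 31+15 = 46
Expected project duration μ = 46 days. Critical path: Task 1 → Task 3 → Task 4 → Task 5.

Variance along critical path = 1.778 + 1.000 + 1.000 + 2.778 = 6.556
σ = √6.556 = 2.560 days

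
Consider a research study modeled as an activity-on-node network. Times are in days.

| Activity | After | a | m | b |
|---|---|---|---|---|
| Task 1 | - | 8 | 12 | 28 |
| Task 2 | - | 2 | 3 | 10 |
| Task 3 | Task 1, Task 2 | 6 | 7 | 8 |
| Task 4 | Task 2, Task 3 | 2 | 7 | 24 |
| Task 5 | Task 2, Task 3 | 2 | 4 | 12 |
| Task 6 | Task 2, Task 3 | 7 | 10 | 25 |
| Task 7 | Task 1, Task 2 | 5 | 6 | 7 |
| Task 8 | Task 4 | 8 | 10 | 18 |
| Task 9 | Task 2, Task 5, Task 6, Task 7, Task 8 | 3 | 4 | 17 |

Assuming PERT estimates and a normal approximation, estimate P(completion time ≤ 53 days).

te_Task 1 = (8 + 4·12 + 28)/6 = 84/6 = 14; σ²_Task 1 = ((28−8)/6)² = 11.111
te_Task 2 = (2 + 4·3 + 10)/6 = 24/6 = 4; σ²_Task 2 = ((10−2)/6)² = 1.778
te_Task 3 = (6 + 4·7 + 8)/6 = 42/6 = 7; σ²_Task 3 = ((8−6)/6)² = 0.111
te_Task 4 = (2 + 4·7 + 24)/6 = 54/6 = 9; σ²_Task 4 = ((24−2)/6)² = 13.444
te_Task 5 = (2 + 4·4 + 12)/6 = 30/6 = 5; σ²_Task 5 = ((12−2)/6)² = 2.778
te_Task 6 = (7 + 4·10 + 25)/6 = 72/6 = 12; σ²_Task 6 = ((25−7)/6)² = 9.000
te_Task 7 = (5 + 4·6 + 7)/6 = 36/6 = 6; σ²_Task 7 = ((7−5)/6)² = 0.111
te_Task 8 = (8 + 4·10 + 18)/6 = 66/6 = 11; σ²_Task 8 = ((18−8)/6)² = 2.778
te_Task 9 = (3 + 4·4 + 17)/6 = 36/6 = 6; σ²_Task 9 = ((17−3)/6)² = 5.444

Forward pass:
ES_Task 1 = 0; EF_Task 1 = 14
ES_Task 2 = 0; EF_Task 2 = 4
ES_Task 3 = max(EF_Task 1=14, EF_Task 2=4) = 14; EF_Task 3 = 14+7 = 21
ES_Task 4 = max(EF_Task 2=4, EF_Task 3=21) = 21; EF_Task 4 = 21+9 = 30
ES_Task 5 = max(EF_Task 2=4, EF_Task 3=21) = 21; EF_Task 5 = 21+5 = 26
ES_Task 6 = max(EF_Task 2=4, EF_Task 3=21) = 21; EF_Task 6 = 21+12 = 33
ES_Task 7 = max(EF_Task 1=14, EF_Task 2=4) = 14; EF_Task 7 = 14+6 = 20
ES_Task 8 = 30; EF_Task 8 = 30+11 = 41
ES_Task 9 = max(EF_Task 2=4, EF_Task 5=26, EF_Task 6=33, EF_Task 7=20, EF_Task 8=41) = 41; EF_Task 9 = 41+6 = 47
Expected project duration μ = 47 days. Critical path: Task 1 → Task 3 → Task 4 → Task 8 → Task 9.

Variance along critical path = 11.111 + 0.111 + 13.444 + 2.778 + 5.444 = 32.889; σ = √32.889 = 5.735 days.
Z = (53 − 47) / 5.735 = 1.046
P(T ≤ 53) = Φ(1.046) ≈ 0.852

0.852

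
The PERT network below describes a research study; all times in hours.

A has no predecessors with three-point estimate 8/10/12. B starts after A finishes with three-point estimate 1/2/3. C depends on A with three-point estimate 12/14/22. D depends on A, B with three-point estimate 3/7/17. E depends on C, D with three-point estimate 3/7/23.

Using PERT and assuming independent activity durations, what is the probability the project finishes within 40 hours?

0.943

te_A = (8 + 4·10 + 12)/6 = 60/6 = 10; σ²_A = ((12−8)/6)² = 0.444
te_B = (1 + 4·2 + 3)/6 = 12/6 = 2; σ²_B = ((3−1)/6)² = 0.111
te_C = (12 + 4·14 + 22)/6 = 90/6 = 15; σ²_C = ((22−12)/6)² = 2.778
te_D = (3 + 4·7 + 17)/6 = 48/6 = 8; σ²_D = ((17−3)/6)² = 5.444
te_E = (3 + 4·7 + 23)/6 = 54/6 = 9; σ²_E = ((23−3)/6)² = 11.111

Forward pass:
ES_A = 0; EF_A = 10
ES_B = 10; EF_B = 10+2 = 12
ES_C = 10; EF_C = 10+15 = 25
ES_D = max(EF_A=10, EF_B=12) = 12; EF_D = 12+8 = 20
ES_E = max(EF_C=25, EF_D=20) = 25; EF_E = 25+9 = 34
Expected project duration μ = 34 hours. Critical path: A → C → E.

Variance along critical path = 0.444 + 2.778 + 11.111 = 14.333; σ = √14.333 = 3.786 hours.
Z = (40 − 34) / 3.786 = 1.585
P(T ≤ 40) = Φ(1.585) ≈ 0.943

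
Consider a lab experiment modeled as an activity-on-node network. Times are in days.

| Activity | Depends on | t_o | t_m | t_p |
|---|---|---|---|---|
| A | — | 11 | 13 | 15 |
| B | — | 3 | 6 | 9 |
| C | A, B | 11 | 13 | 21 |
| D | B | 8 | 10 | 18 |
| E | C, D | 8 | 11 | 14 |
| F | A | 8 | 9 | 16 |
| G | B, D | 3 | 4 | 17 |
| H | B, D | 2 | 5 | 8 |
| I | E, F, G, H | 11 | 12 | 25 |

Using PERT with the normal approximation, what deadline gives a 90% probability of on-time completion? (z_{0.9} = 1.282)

te_A = (11 + 4·13 + 15)/6 = 78/6 = 13; σ²_A = ((15−11)/6)² = 0.444
te_B = (3 + 4·6 + 9)/6 = 36/6 = 6; σ²_B = ((9−3)/6)² = 1.000
te_C = (11 + 4·13 + 21)/6 = 84/6 = 14; σ²_C = ((21−11)/6)² = 2.778
te_D = (8 + 4·10 + 18)/6 = 66/6 = 11; σ²_D = ((18−8)/6)² = 2.778
te_E = (8 + 4·11 + 14)/6 = 66/6 = 11; σ²_E = ((14−8)/6)² = 1.000
te_F = (8 + 4·9 + 16)/6 = 60/6 = 10; σ²_F = ((16−8)/6)² = 1.778
te_G = (3 + 4·4 + 17)/6 = 36/6 = 6; σ²_G = ((17−3)/6)² = 5.444
te_H = (2 + 4·5 + 8)/6 = 30/6 = 5; σ²_H = ((8−2)/6)² = 1.000
te_I = (11 + 4·12 + 25)/6 = 84/6 = 14; σ²_I = ((25−11)/6)² = 5.444

Forward pass:
ES_A = 0; EF_A = 13
ES_B = 0; EF_B = 6
ES_C = max(EF_A=13, EF_B=6) = 13; EF_C = 13+14 = 27
ES_D = 6; EF_D = 6+11 = 17
ES_E = max(EF_C=27, EF_D=17) = 27; EF_E = 27+11 = 38
ES_F = 13; EF_F = 13+10 = 23
ES_G = max(EF_B=6, EF_D=17) = 17; EF_G = 17+6 = 23
ES_H = max(EF_B=6, EF_D=17) = 17; EF_H = 17+5 = 22
ES_I = max(EF_E=38, EF_F=23, EF_G=23, EF_H=22) = 38; EF_I = 38+14 = 52
Expected project duration μ = 52 days. Critical path: A → C → E → I.

Variance along critical path = 0.444 + 2.778 + 1.000 + 5.444 = 9.667; σ = 3.109 days.
D = μ + z·σ = 52 + 1.282·3.109 = 56.0 days

56.0 days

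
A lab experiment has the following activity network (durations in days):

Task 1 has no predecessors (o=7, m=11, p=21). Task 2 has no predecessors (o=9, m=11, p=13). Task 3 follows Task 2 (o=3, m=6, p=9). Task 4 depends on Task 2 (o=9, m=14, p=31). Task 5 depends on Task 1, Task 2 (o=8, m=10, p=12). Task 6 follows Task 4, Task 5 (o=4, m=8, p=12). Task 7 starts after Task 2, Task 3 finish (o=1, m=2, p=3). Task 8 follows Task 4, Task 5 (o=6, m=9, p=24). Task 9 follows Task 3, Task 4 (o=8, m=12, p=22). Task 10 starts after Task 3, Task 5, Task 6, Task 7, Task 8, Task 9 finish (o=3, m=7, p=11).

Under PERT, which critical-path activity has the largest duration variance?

Task 4

te_Task 1 = (7 + 4·11 + 21)/6 = 72/6 = 12; σ²_Task 1 = ((21−7)/6)² = 5.444
te_Task 2 = (9 + 4·11 + 13)/6 = 66/6 = 11; σ²_Task 2 = ((13−9)/6)² = 0.444
te_Task 3 = (3 + 4·6 + 9)/6 = 36/6 = 6; σ²_Task 3 = ((9−3)/6)² = 1.000
te_Task 4 = (9 + 4·14 + 31)/6 = 96/6 = 16; σ²_Task 4 = ((31−9)/6)² = 13.444
te_Task 5 = (8 + 4·10 + 12)/6 = 60/6 = 10; σ²_Task 5 = ((12−8)/6)² = 0.444
te_Task 6 = (4 + 4·8 + 12)/6 = 48/6 = 8; σ²_Task 6 = ((12−4)/6)² = 1.778
te_Task 7 = (1 + 4·2 + 3)/6 = 12/6 = 2; σ²_Task 7 = ((3−1)/6)² = 0.111
te_Task 8 = (6 + 4·9 + 24)/6 = 66/6 = 11; σ²_Task 8 = ((24−6)/6)² = 9.000
te_Task 9 = (8 + 4·12 + 22)/6 = 78/6 = 13; σ²_Task 9 = ((22−8)/6)² = 5.444
te_Task 10 = (3 + 4·7 + 11)/6 = 42/6 = 7; σ²_Task 10 = ((11−3)/6)² = 1.778

Forward pass:
ES_Task 1 = 0; EF_Task 1 = 12
ES_Task 2 = 0; EF_Task 2 = 11
ES_Task 3 = 11; EF_Task 3 = 11+6 = 17
ES_Task 4 = 11; EF_Task 4 = 11+16 = 27
ES_Task 5 = max(EF_Task 1=12, EF_Task 2=11) = 12; EF_Task 5 = 12+10 = 22
ES_Task 6 = max(EF_Task 4=27, EF_Task 5=22) = 27; EF_Task 6 = 27+8 = 35
ES_Task 7 = max(EF_Task 2=11, EF_Task 3=17) = 17; EF_Task 7 = 17+2 = 19
ES_Task 8 = max(EF_Task 4=27, EF_Task 5=22) = 27; EF_Task 8 = 27+11 = 38
ES_Task 9 = max(EF_Task 3=17, EF_Task 4=27) = 27; EF_Task 9 = 27+13 = 40
ES_Task 10 = max(EF_Task 3=17, EF_Task 5=22, EF_Task 6=35, EF_Task 7=19, EF_Task 8=38, EF_Task 9=40) = 40; EF_Task 10 = 40+7 = 47
Expected project duration μ = 47 days. Critical path: Task 2 → Task 4 → Task 9 → Task 10.

Variances on critical path: σ²_Task 2=0.444, σ²_Task 4=13.444, σ²_Task 9=5.444, σ²_Task 10=1.778.
Largest is σ²_Task 4 = 13.444.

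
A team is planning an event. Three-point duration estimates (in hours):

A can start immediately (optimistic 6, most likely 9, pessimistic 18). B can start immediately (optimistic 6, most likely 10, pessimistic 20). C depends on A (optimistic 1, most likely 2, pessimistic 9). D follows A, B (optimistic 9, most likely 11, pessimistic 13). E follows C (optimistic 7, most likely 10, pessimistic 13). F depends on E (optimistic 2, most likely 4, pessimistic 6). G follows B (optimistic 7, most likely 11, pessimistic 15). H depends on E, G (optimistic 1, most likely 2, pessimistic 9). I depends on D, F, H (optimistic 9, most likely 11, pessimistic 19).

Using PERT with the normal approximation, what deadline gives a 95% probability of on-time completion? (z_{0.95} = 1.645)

44.2 hours

te_A = (6 + 4·9 + 18)/6 = 60/6 = 10; σ²_A = ((18−6)/6)² = 4.000
te_B = (6 + 4·10 + 20)/6 = 66/6 = 11; σ²_B = ((20−6)/6)² = 5.444
te_C = (1 + 4·2 + 9)/6 = 18/6 = 3; σ²_C = ((9−1)/6)² = 1.778
te_D = (9 + 4·11 + 13)/6 = 66/6 = 11; σ²_D = ((13−9)/6)² = 0.444
te_E = (7 + 4·10 + 13)/6 = 60/6 = 10; σ²_E = ((13−7)/6)² = 1.000
te_F = (2 + 4·4 + 6)/6 = 24/6 = 4; σ²_F = ((6−2)/6)² = 0.444
te_G = (7 + 4·11 + 15)/6 = 66/6 = 11; σ²_G = ((15−7)/6)² = 1.778
te_H = (1 + 4·2 + 9)/6 = 18/6 = 3; σ²_H = ((9−1)/6)² = 1.778
te_I = (9 + 4·11 + 19)/6 = 72/6 = 12; σ²_I = ((19−9)/6)² = 2.778

Forward pass:
ES_A = 0; EF_A = 10
ES_B = 0; EF_B = 11
ES_C = 10; EF_C = 10+3 = 13
ES_D = max(EF_A=10, EF_B=11) = 11; EF_D = 11+11 = 22
ES_E = 13; EF_E = 13+10 = 23
ES_F = 23; EF_F = 23+4 = 27
ES_G = 11; EF_G = 11+11 = 22
ES_H = max(EF_E=23, EF_G=22) = 23; EF_H = 23+3 = 26
ES_I = max(EF_D=22, EF_F=27, EF_H=26) = 27; EF_I = 27+12 = 39
Expected project duration μ = 39 hours. Critical path: A → C → E → F → I.

Variance along critical path = 4.000 + 1.778 + 1.000 + 0.444 + 2.778 = 10.000; σ = 3.162 hours.
D = μ + z·σ = 39 + 1.645·3.162 = 44.2 hours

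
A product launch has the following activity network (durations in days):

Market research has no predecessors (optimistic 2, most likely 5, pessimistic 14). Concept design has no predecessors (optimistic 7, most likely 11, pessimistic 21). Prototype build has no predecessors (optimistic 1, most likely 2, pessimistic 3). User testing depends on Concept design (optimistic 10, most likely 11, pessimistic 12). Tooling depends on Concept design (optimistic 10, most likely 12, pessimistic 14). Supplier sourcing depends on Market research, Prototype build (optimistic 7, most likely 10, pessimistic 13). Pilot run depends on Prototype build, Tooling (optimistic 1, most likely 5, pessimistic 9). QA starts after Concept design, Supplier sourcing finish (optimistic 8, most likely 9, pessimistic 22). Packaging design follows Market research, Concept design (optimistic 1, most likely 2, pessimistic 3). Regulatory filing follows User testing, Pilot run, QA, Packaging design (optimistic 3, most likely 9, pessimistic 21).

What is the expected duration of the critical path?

te_Market research = (2 + 4·5 + 14)/6 = 36/6 = 6
te_Concept design = (7 + 4·11 + 21)/6 = 72/6 = 12
te_Prototype build = (1 + 4·2 + 3)/6 = 12/6 = 2
te_User testing = (10 + 4·11 + 12)/6 = 66/6 = 11
te_Tooling = (10 + 4·12 + 14)/6 = 72/6 = 12
te_Supplier sourcing = (7 + 4·10 + 13)/6 = 60/6 = 10
te_Pilot run = (1 + 4·5 + 9)/6 = 30/6 = 5
te_QA = (8 + 4·9 + 22)/6 = 66/6 = 11
te_Packaging design = (1 + 4·2 + 3)/6 = 12/6 = 2
te_Regulatory filing = (3 + 4·9 + 21)/6 = 60/6 = 10

Forward pass:
ES_Market research = 0; EF_Market research = 6
ES_Concept design = 0; EF_Concept design = 12
ES_Prototype build = 0; EF_Prototype build = 2
ES_User testing = 12; EF_User testing = 12+11 = 23
ES_Tooling = 12; EF_Tooling = 12+12 = 24
ES_Supplier sourcing = max(EF_Market research=6, EF_Prototype build=2) = 6; EF_Supplier sourcing = 6+10 = 16
ES_Pilot run = max(EF_Prototype build=2, EF_Tooling=24) = 24; EF_Pilot run = 24+5 = 29
ES_QA = max(EF_Concept design=12, EF_Supplier sourcing=16) = 16; EF_QA = 16+11 = 27
ES_Packaging design = max(EF_Market research=6, EF_Concept design=12) = 12; EF_Packaging design = 12+2 = 14
ES_Regulatory filing = max(EF_User testing=23, EF_Pilot run=29, EF_QA=27, EF_Packaging design=14) = 29; EF_Regulatory filing = 29+10 = 39
Expected project duration μ = 39 days. Critical path: Concept design → Tooling → Pilot run → Regulatory filing.

39 days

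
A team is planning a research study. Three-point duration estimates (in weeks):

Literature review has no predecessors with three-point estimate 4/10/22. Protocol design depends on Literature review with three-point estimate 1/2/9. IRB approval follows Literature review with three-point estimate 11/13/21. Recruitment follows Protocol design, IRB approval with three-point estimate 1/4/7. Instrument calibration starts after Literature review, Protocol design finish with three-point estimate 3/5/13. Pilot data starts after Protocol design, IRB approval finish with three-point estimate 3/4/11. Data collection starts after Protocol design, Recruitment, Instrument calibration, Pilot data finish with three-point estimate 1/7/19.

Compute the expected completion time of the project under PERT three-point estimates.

38 weeks

te_Literature review = (4 + 4·10 + 22)/6 = 66/6 = 11
te_Protocol design = (1 + 4·2 + 9)/6 = 18/6 = 3
te_IRB approval = (11 + 4·13 + 21)/6 = 84/6 = 14
te_Recruitment = (1 + 4·4 + 7)/6 = 24/6 = 4
te_Instrument calibration = (3 + 4·5 + 13)/6 = 36/6 = 6
te_Pilot data = (3 + 4·4 + 11)/6 = 30/6 = 5
te_Data collection = (1 + 4·7 + 19)/6 = 48/6 = 8

Forward pass:
ES_Literature review = 0; EF_Literature review = 11
ES_Protocol design = 11; EF_Protocol design = 11+3 = 14
ES_IRB approval = 11; EF_IRB approval = 11+14 = 25
ES_Recruitment = max(EF_Protocol design=14, EF_IRB approval=25) = 25; EF_Recruitment = 25+4 = 29
ES_Instrument calibration = max(EF_Literature review=11, EF_Protocol design=14) = 14; EF_Instrument calibration = 14+6 = 20
ES_Pilot data = max(EF_Protocol design=14, EF_IRB approval=25) = 25; EF_Pilot data = 25+5 = 30
ES_Data collection = max(EF_Protocol design=14, EF_Recruitment=29, EF_Instrument calibration=20, EF_Pilot data=30) = 30; EF_Data collection = 30+8 = 38
Expected project duration μ = 38 weeks. Critical path: Literature review → IRB approval → Pilot data → Data collection.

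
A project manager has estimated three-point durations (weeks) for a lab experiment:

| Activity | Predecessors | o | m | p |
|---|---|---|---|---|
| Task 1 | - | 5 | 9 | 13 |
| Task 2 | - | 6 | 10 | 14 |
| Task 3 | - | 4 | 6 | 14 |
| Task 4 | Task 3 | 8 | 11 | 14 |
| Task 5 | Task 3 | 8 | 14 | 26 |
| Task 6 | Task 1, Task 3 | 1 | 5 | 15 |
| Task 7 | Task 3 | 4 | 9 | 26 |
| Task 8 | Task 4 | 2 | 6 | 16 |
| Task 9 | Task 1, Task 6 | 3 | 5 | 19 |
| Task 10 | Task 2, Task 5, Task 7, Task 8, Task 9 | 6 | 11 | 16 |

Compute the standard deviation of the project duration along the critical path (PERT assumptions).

te_Task 1 = (5 + 4·9 + 13)/6 = 54/6 = 9; σ²_Task 1 = ((13−5)/6)² = 1.778
te_Task 2 = (6 + 4·10 + 14)/6 = 60/6 = 10; σ²_Task 2 = ((14−6)/6)² = 1.778
te_Task 3 = (4 + 4·6 + 14)/6 = 42/6 = 7; σ²_Task 3 = ((14−4)/6)² = 2.778
te_Task 4 = (8 + 4·11 + 14)/6 = 66/6 = 11; σ²_Task 4 = ((14−8)/6)² = 1.000
te_Task 5 = (8 + 4·14 + 26)/6 = 90/6 = 15; σ²_Task 5 = ((26−8)/6)² = 9.000
te_Task 6 = (1 + 4·5 + 15)/6 = 36/6 = 6; σ²_Task 6 = ((15−1)/6)² = 5.444
te_Task 7 = (4 + 4·9 + 26)/6 = 66/6 = 11; σ²_Task 7 = ((26−4)/6)² = 13.444
te_Task 8 = (2 + 4·6 + 16)/6 = 42/6 = 7; σ²_Task 8 = ((16−2)/6)² = 5.444
te_Task 9 = (3 + 4·5 + 19)/6 = 42/6 = 7; σ²_Task 9 = ((19−3)/6)² = 7.111
te_Task 10 = (6 + 4·11 + 16)/6 = 66/6 = 11; σ²_Task 10 = ((16−6)/6)² = 2.778

Forward pass:
ES_Task 1 = 0; EF_Task 1 = 9
ES_Task 2 = 0; EF_Task 2 = 10
ES_Task 3 = 0; EF_Task 3 = 7
ES_Task 4 = 7; EF_Task 4 = 7+11 = 18
ES_Task 5 = 7; EF_Task 5 = 7+15 = 22
ES_Task 6 = max(EF_Task 1=9, EF_Task 3=7) = 9; EF_Task 6 = 9+6 = 15
ES_Task 7 = 7; EF_Task 7 = 7+11 = 18
ES_Task 8 = 18; EF_Task 8 = 18+7 = 25
ES_Task 9 = max(EF_Task 1=9, EF_Task 6=15) = 15; EF_Task 9 = 15+7 = 22
ES_Task 10 = max(EF_Task 2=10, EF_Task 5=22, EF_Task 7=18, EF_Task 8=25, EF_Task 9=22) = 25; EF_Task 10 = 25+11 = 36
Expected project duration μ = 36 weeks. Critical path: Task 3 → Task 4 → Task 8 → Task 10.

Variance along critical path = 2.778 + 1.000 + 5.444 + 2.778 = 12.000
σ = √12.000 = 3.464 weeks

3.46 weeks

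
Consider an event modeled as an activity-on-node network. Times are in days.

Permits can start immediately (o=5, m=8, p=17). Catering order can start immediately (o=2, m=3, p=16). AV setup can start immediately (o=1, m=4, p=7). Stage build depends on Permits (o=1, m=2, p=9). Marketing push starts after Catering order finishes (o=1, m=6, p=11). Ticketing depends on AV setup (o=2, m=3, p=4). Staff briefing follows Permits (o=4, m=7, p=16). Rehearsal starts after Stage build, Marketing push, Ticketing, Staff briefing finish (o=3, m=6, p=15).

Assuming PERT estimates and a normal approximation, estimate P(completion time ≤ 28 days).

0.876

te_Permits = (5 + 4·8 + 17)/6 = 54/6 = 9; σ²_Permits = ((17−5)/6)² = 4.000
te_Catering order = (2 + 4·3 + 16)/6 = 30/6 = 5; σ²_Catering order = ((16−2)/6)² = 5.444
te_AV setup = (1 + 4·4 + 7)/6 = 24/6 = 4; σ²_AV setup = ((7−1)/6)² = 1.000
te_Stage build = (1 + 4·2 + 9)/6 = 18/6 = 3; σ²_Stage build = ((9−1)/6)² = 1.778
te_Marketing push = (1 + 4·6 + 11)/6 = 36/6 = 6; σ²_Marketing push = ((11−1)/6)² = 2.778
te_Ticketing = (2 + 4·3 + 4)/6 = 18/6 = 3; σ²_Ticketing = ((4−2)/6)² = 0.111
te_Staff briefing = (4 + 4·7 + 16)/6 = 48/6 = 8; σ²_Staff briefing = ((16−4)/6)² = 4.000
te_Rehearsal = (3 + 4·6 + 15)/6 = 42/6 = 7; σ²_Rehearsal = ((15−3)/6)² = 4.000

Forward pass:
ES_Permits = 0; EF_Permits = 9
ES_Catering order = 0; EF_Catering order = 5
ES_AV setup = 0; EF_AV setup = 4
ES_Stage build = 9; EF_Stage build = 9+3 = 12
ES_Marketing push = 5; EF_Marketing push = 5+6 = 11
ES_Ticketing = 4; EF_Ticketing = 4+3 = 7
ES_Staff briefing = 9; EF_Staff briefing = 9+8 = 17
ES_Rehearsal = max(EF_Stage build=12, EF_Marketing push=11, EF_Ticketing=7, EF_Staff briefing=17) = 17; EF_Rehearsal = 17+7 = 24
Expected project duration μ = 24 days. Critical path: Permits → Staff briefing → Rehearsal.

Variance along critical path = 4.000 + 4.000 + 4.000 = 12.000; σ = √12.000 = 3.464 days.
Z = (28 − 24) / 3.464 = 1.155
P(T ≤ 28) = Φ(1.155) ≈ 0.876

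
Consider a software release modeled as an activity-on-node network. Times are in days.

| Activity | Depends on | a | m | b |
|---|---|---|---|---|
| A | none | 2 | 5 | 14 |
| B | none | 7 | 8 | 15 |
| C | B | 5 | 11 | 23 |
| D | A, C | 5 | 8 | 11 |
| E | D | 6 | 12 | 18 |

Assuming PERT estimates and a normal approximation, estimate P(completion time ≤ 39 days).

0.307

te_A = (2 + 4·5 + 14)/6 = 36/6 = 6; σ²_A = ((14−2)/6)² = 4.000
te_B = (7 + 4·8 + 15)/6 = 54/6 = 9; σ²_B = ((15−7)/6)² = 1.778
te_C = (5 + 4·11 + 23)/6 = 72/6 = 12; σ²_C = ((23−5)/6)² = 9.000
te_D = (5 + 4·8 + 11)/6 = 48/6 = 8; σ²_D = ((11−5)/6)² = 1.000
te_E = (6 + 4·12 + 18)/6 = 72/6 = 12; σ²_E = ((18−6)/6)² = 4.000

Forward pass:
ES_A = 0; EF_A = 6
ES_B = 0; EF_B = 9
ES_C = 9; EF_C = 9+12 = 21
ES_D = max(EF_A=6, EF_C=21) = 21; EF_D = 21+8 = 29
ES_E = 29; EF_E = 29+12 = 41
Expected project duration μ = 41 days. Critical path: B → C → D → E.

Variance along critical path = 1.778 + 9.000 + 1.000 + 4.000 = 15.778; σ = √15.778 = 3.972 days.
Z = (39 − 41) / 3.972 = -0.504
P(T ≤ 39) = Φ(-0.504) ≈ 0.307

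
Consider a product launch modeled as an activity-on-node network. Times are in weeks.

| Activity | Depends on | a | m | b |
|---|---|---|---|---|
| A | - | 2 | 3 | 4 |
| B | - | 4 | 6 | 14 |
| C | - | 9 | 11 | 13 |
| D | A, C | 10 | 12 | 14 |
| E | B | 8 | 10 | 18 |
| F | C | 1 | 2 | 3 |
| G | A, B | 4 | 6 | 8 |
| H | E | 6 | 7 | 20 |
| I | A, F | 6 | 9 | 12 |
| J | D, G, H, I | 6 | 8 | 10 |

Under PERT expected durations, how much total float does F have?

5 weeks

te_A = (2 + 4·3 + 4)/6 = 18/6 = 3
te_B = (4 + 4·6 + 14)/6 = 42/6 = 7
te_C = (9 + 4·11 + 13)/6 = 66/6 = 11
te_D = (10 + 4·12 + 14)/6 = 72/6 = 12
te_E = (8 + 4·10 + 18)/6 = 66/6 = 11
te_F = (1 + 4·2 + 3)/6 = 12/6 = 2
te_G = (4 + 4·6 + 8)/6 = 36/6 = 6
te_H = (6 + 4·7 + 20)/6 = 54/6 = 9
te_I = (6 + 4·9 + 12)/6 = 54/6 = 9
te_J = (6 + 4·8 + 10)/6 = 48/6 = 8

Forward pass:
ES_A = 0; EF_A = 3
ES_B = 0; EF_B = 7
ES_C = 0; EF_C = 11
ES_D = max(EF_A=3, EF_C=11) = 11; EF_D = 11+12 = 23
ES_E = 7; EF_E = 7+11 = 18
ES_F = 11; EF_F = 11+2 = 13
ES_G = max(EF_A=3, EF_B=7) = 7; EF_G = 7+6 = 13
ES_H = 18; EF_H = 18+9 = 27
ES_I = max(EF_A=3, EF_F=13) = 13; EF_I = 13+9 = 22
ES_J = max(EF_D=23, EF_G=13, EF_H=27, EF_I=22) = 27; EF_J = 27+8 = 35
Expected project duration μ = 35 weeks. Critical path: B → E → H → J.

Backward pass:
LF_J = 35; LS_J = 35−8 = 27
LF_I = LS_J = 27; LS_I = 27−9 = 18
LF_H = LS_J = 27; LS_H = 27−9 = 18
LF_G = LS_J = 27; LS_G = 27−6 = 21
LF_F = LS_I = 18; LS_F = 18−2 = 16
LF_E = LS_H = 18; LS_E = 18−11 = 7
LF_D = LS_J = 27; LS_D = 27−12 = 15
LF_C = min(LS_D=15, LS_F=16) = 15; LS_C = 15−11 = 4
LF_B = min(LS_E=7, LS_G=21) = 7; LS_B = 7−7 = 0
LF_A = min(LS_D=15, LS_G=21, LS_I=18) = 15; LS_A = 15−3 = 12
Slack_F = LS_F − ES_F = 16 − 11 = 5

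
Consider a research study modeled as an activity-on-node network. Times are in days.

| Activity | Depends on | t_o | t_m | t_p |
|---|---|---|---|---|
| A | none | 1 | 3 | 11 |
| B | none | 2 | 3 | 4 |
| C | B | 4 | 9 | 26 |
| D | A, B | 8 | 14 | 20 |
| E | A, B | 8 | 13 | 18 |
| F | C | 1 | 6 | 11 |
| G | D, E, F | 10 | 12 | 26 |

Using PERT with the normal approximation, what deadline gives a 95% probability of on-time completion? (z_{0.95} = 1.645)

42.0 days

te_A = (1 + 4·3 + 11)/6 = 24/6 = 4; σ²_A = ((11−1)/6)² = 2.778
te_B = (2 + 4·3 + 4)/6 = 18/6 = 3; σ²_B = ((4−2)/6)² = 0.111
te_C = (4 + 4·9 + 26)/6 = 66/6 = 11; σ²_C = ((26−4)/6)² = 13.444
te_D = (8 + 4·14 + 20)/6 = 84/6 = 14; σ²_D = ((20−8)/6)² = 4.000
te_E = (8 + 4·13 + 18)/6 = 78/6 = 13; σ²_E = ((18−8)/6)² = 2.778
te_F = (1 + 4·6 + 11)/6 = 36/6 = 6; σ²_F = ((11−1)/6)² = 2.778
te_G = (10 + 4·12 + 26)/6 = 84/6 = 14; σ²_G = ((26−10)/6)² = 7.111

Forward pass:
ES_A = 0; EF_A = 4
ES_B = 0; EF_B = 3
ES_C = 3; EF_C = 3+11 = 14
ES_D = max(EF_A=4, EF_B=3) = 4; EF_D = 4+14 = 18
ES_E = max(EF_A=4, EF_B=3) = 4; EF_E = 4+13 = 17
ES_F = 14; EF_F = 14+6 = 20
ES_G = max(EF_D=18, EF_E=17, EF_F=20) = 20; EF_G = 20+14 = 34
Expected project duration μ = 34 days. Critical path: B → C → F → G.

Variance along critical path = 0.111 + 13.444 + 2.778 + 7.111 = 23.444; σ = 4.842 days.
D = μ + z·σ = 34 + 1.645·4.842 = 42.0 days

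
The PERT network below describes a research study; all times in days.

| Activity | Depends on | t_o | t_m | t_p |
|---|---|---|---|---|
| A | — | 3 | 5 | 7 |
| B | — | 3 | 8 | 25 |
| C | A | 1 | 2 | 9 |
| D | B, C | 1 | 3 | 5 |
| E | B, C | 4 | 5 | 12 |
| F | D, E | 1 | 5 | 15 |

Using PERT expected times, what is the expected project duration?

22 days

te_A = (3 + 4·5 + 7)/6 = 30/6 = 5
te_B = (3 + 4·8 + 25)/6 = 60/6 = 10
te_C = (1 + 4·2 + 9)/6 = 18/6 = 3
te_D = (1 + 4·3 + 5)/6 = 18/6 = 3
te_E = (4 + 4·5 + 12)/6 = 36/6 = 6
te_F = (1 + 4·5 + 15)/6 = 36/6 = 6

Forward pass:
ES_A = 0; EF_A = 5
ES_B = 0; EF_B = 10
ES_C = 5; EF_C = 5+3 = 8
ES_D = max(EF_B=10, EF_C=8) = 10; EF_D = 10+3 = 13
ES_E = max(EF_B=10, EF_C=8) = 10; EF_E = 10+6 = 16
ES_F = max(EF_D=13, EF_E=16) = 16; EF_F = 16+6 = 22
Expected project duration μ = 22 days. Critical path: B → E → F.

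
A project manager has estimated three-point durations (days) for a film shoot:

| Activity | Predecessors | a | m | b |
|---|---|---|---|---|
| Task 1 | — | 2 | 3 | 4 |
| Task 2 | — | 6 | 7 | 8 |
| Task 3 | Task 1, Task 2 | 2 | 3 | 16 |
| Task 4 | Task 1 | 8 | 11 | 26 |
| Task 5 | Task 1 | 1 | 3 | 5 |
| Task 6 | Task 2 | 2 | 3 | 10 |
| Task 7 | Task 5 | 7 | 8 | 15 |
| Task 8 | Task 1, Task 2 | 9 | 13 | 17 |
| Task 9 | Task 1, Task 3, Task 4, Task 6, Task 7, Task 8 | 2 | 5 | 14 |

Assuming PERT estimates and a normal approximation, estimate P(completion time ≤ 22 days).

te_Task 1 = (2 + 4·3 + 4)/6 = 18/6 = 3; σ²_Task 1 = ((4−2)/6)² = 0.111
te_Task 2 = (6 + 4·7 + 8)/6 = 42/6 = 7; σ²_Task 2 = ((8−6)/6)² = 0.111
te_Task 3 = (2 + 4·3 + 16)/6 = 30/6 = 5; σ²_Task 3 = ((16−2)/6)² = 5.444
te_Task 4 = (8 + 4·11 + 26)/6 = 78/6 = 13; σ²_Task 4 = ((26−8)/6)² = 9.000
te_Task 5 = (1 + 4·3 + 5)/6 = 18/6 = 3; σ²_Task 5 = ((5−1)/6)² = 0.444
te_Task 6 = (2 + 4·3 + 10)/6 = 24/6 = 4; σ²_Task 6 = ((10−2)/6)² = 1.778
te_Task 7 = (7 + 4·8 + 15)/6 = 54/6 = 9; σ²_Task 7 = ((15−7)/6)² = 1.778
te_Task 8 = (9 + 4·13 + 17)/6 = 78/6 = 13; σ²_Task 8 = ((17−9)/6)² = 1.778
te_Task 9 = (2 + 4·5 + 14)/6 = 36/6 = 6; σ²_Task 9 = ((14−2)/6)² = 4.000

Forward pass:
ES_Task 1 = 0; EF_Task 1 = 3
ES_Task 2 = 0; EF_Task 2 = 7
ES_Task 3 = max(EF_Task 1=3, EF_Task 2=7) = 7; EF_Task 3 = 7+5 = 12
ES_Task 4 = 3; EF_Task 4 = 3+13 = 16
ES_Task 5 = 3; EF_Task 5 = 3+3 = 6
ES_Task 6 = 7; EF_Task 6 = 7+4 = 11
ES_Task 7 = 6; EF_Task 7 = 6+9 = 15
ES_Task 8 = max(EF_Task 1=3, EF_Task 2=7) = 7; EF_Task 8 = 7+13 = 20
ES_Task 9 = max(EF_Task 1=3, EF_Task 3=12, EF_Task 4=16, EF_Task 6=11, EF_Task 7=15, EF_Task 8=20) = 20; EF_Task 9 = 20+6 = 26
Expected project duration μ = 26 days. Critical path: Task 2 → Task 8 → Task 9.

Variance along critical path = 0.111 + 1.778 + 4.000 = 5.889; σ = √5.889 = 2.427 days.
Z = (22 − 26) / 2.427 = -1.648
P(T ≤ 22) = Φ(-1.648) ≈ 0.050

0.050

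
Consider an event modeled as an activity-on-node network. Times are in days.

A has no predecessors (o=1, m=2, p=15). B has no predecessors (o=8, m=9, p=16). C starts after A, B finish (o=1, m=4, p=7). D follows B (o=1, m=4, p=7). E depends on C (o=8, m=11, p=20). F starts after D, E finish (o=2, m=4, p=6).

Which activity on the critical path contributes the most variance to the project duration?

E

te_A = (1 + 4·2 + 15)/6 = 24/6 = 4; σ²_A = ((15−1)/6)² = 5.444
te_B = (8 + 4·9 + 16)/6 = 60/6 = 10; σ²_B = ((16−8)/6)² = 1.778
te_C = (1 + 4·4 + 7)/6 = 24/6 = 4; σ²_C = ((7−1)/6)² = 1.000
te_D = (1 + 4·4 + 7)/6 = 24/6 = 4; σ²_D = ((7−1)/6)² = 1.000
te_E = (8 + 4·11 + 20)/6 = 72/6 = 12; σ²_E = ((20−8)/6)² = 4.000
te_F = (2 + 4·4 + 6)/6 = 24/6 = 4; σ²_F = ((6−2)/6)² = 0.444

Forward pass:
ES_A = 0; EF_A = 4
ES_B = 0; EF_B = 10
ES_C = max(EF_A=4, EF_B=10) = 10; EF_C = 10+4 = 14
ES_D = 10; EF_D = 10+4 = 14
ES_E = 14; EF_E = 14+12 = 26
ES_F = max(EF_D=14, EF_E=26) = 26; EF_F = 26+4 = 30
Expected project duration μ = 30 days. Critical path: B → C → E → F.

Variances on critical path: σ²_B=1.778, σ²_C=1.000, σ²_E=4.000, σ²_F=0.444.
Largest is σ²_E = 4.000.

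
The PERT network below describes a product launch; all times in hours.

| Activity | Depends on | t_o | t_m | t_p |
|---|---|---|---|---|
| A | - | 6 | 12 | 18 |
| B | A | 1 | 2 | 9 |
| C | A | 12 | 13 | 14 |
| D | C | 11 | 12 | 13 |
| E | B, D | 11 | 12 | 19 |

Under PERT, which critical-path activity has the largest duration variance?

te_A = (6 + 4·12 + 18)/6 = 72/6 = 12; σ²_A = ((18−6)/6)² = 4.000
te_B = (1 + 4·2 + 9)/6 = 18/6 = 3; σ²_B = ((9−1)/6)² = 1.778
te_C = (12 + 4·13 + 14)/6 = 78/6 = 13; σ²_C = ((14−12)/6)² = 0.111
te_D = (11 + 4·12 + 13)/6 = 72/6 = 12; σ²_D = ((13−11)/6)² = 0.111
te_E = (11 + 4·12 + 19)/6 = 78/6 = 13; σ²_E = ((19−11)/6)² = 1.778

Forward pass:
ES_A = 0; EF_A = 12
ES_B = 12; EF_B = 12+3 = 15
ES_C = 12; EF_C = 12+13 = 25
ES_D = 25; EF_D = 25+12 = 37
ES_E = max(EF_B=15, EF_D=37) = 37; EF_E = 37+13 = 50
Expected project duration μ = 50 hours. Critical path: A → C → D → E.

Variances on critical path: σ²_A=4.000, σ²_C=0.111, σ²_D=0.111, σ²_E=1.778.
Largest is σ²_A = 4.000.

A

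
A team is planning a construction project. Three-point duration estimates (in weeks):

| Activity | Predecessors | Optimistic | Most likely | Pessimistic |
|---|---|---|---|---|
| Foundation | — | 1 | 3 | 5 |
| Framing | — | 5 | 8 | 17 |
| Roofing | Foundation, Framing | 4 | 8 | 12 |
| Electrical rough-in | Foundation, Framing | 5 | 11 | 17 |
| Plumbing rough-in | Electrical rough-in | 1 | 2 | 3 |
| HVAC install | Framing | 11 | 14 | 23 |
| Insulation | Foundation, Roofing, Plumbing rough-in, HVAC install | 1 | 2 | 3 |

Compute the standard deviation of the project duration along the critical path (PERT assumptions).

2.85 weeks

te_Foundation = (1 + 4·3 + 5)/6 = 18/6 = 3; σ²_Foundation = ((5−1)/6)² = 0.444
te_Framing = (5 + 4·8 + 17)/6 = 54/6 = 9; σ²_Framing = ((17−5)/6)² = 4.000
te_Roofing = (4 + 4·8 + 12)/6 = 48/6 = 8; σ²_Roofing = ((12−4)/6)² = 1.778
te_Electrical rough-in = (5 + 4·11 + 17)/6 = 66/6 = 11; σ²_Electrical rough-in = ((17−5)/6)² = 4.000
te_Plumbing rough-in = (1 + 4·2 + 3)/6 = 12/6 = 2; σ²_Plumbing rough-in = ((3−1)/6)² = 0.111
te_HVAC install = (11 + 4·14 + 23)/6 = 90/6 = 15; σ²_HVAC install = ((23−11)/6)² = 4.000
te_Insulation = (1 + 4·2 + 3)/6 = 12/6 = 2; σ²_Insulation = ((3−1)/6)² = 0.111

Forward pass:
ES_Foundation = 0; EF_Foundation = 3
ES_Framing = 0; EF_Framing = 9
ES_Roofing = max(EF_Foundation=3, EF_Framing=9) = 9; EF_Roofing = 9+8 = 17
ES_Electrical rough-in = max(EF_Foundation=3, EF_Framing=9) = 9; EF_Electrical rough-in = 9+11 = 20
ES_Plumbing rough-in = 20; EF_Plumbing rough-in = 20+2 = 22
ES_HVAC install = 9; EF_HVAC install = 9+15 = 24
ES_Insulation = max(EF_Foundation=3, EF_Roofing=17, EF_Plumbing rough-in=22, EF_HVAC install=24) = 24; EF_Insulation = 24+2 = 26
Expected project duration μ = 26 weeks. Critical path: Framing → HVAC install → Insulation.

Variance along critical path = 4.000 + 4.000 + 0.111 = 8.111
σ = √8.111 = 2.848 weeks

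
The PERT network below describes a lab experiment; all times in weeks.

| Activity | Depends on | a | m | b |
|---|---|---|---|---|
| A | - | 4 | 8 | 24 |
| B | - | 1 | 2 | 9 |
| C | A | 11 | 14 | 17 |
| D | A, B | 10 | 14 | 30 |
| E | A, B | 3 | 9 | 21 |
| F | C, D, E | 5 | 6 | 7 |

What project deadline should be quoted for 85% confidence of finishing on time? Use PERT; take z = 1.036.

36.9 weeks

te_A = (4 + 4·8 + 24)/6 = 60/6 = 10; σ²_A = ((24−4)/6)² = 11.111
te_B = (1 + 4·2 + 9)/6 = 18/6 = 3; σ²_B = ((9−1)/6)² = 1.778
te_C = (11 + 4·14 + 17)/6 = 84/6 = 14; σ²_C = ((17−11)/6)² = 1.000
te_D = (10 + 4·14 + 30)/6 = 96/6 = 16; σ²_D = ((30−10)/6)² = 11.111
te_E = (3 + 4·9 + 21)/6 = 60/6 = 10; σ²_E = ((21−3)/6)² = 9.000
te_F = (5 + 4·6 + 7)/6 = 36/6 = 6; σ²_F = ((7−5)/6)² = 0.111

Forward pass:
ES_A = 0; EF_A = 10
ES_B = 0; EF_B = 3
ES_C = 10; EF_C = 10+14 = 24
ES_D = max(EF_A=10, EF_B=3) = 10; EF_D = 10+16 = 26
ES_E = max(EF_A=10, EF_B=3) = 10; EF_E = 10+10 = 20
ES_F = max(EF_C=24, EF_D=26, EF_E=20) = 26; EF_F = 26+6 = 32
Expected project duration μ = 32 weeks. Critical path: A → D → F.

Variance along critical path = 11.111 + 11.111 + 0.111 = 22.333; σ = 4.726 weeks.
D = μ + z·σ = 32 + 1.036·4.726 = 36.9 weeks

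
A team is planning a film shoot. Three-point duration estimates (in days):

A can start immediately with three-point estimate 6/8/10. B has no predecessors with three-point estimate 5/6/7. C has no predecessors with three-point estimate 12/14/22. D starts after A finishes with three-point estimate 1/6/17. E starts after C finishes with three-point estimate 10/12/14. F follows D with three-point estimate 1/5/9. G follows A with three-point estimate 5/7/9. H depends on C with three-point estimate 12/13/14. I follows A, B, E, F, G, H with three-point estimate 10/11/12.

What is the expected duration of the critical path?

te_A = (6 + 4·8 + 10)/6 = 48/6 = 8
te_B = (5 + 4·6 + 7)/6 = 36/6 = 6
te_C = (12 + 4·14 + 22)/6 = 90/6 = 15
te_D = (1 + 4·6 + 17)/6 = 42/6 = 7
te_E = (10 + 4·12 + 14)/6 = 72/6 = 12
te_F = (1 + 4·5 + 9)/6 = 30/6 = 5
te_G = (5 + 4·7 + 9)/6 = 42/6 = 7
te_H = (12 + 4·13 + 14)/6 = 78/6 = 13
te_I = (10 + 4·11 + 12)/6 = 66/6 = 11

Forward pass:
ES_A = 0; EF_A = 8
ES_B = 0; EF_B = 6
ES_C = 0; EF_C = 15
ES_D = 8; EF_D = 8+7 = 15
ES_E = 15; EF_E = 15+12 = 27
ES_F = 15; EF_F = 15+5 = 20
ES_G = 8; EF_G = 8+7 = 15
ES_H = 15; EF_H = 15+13 = 28
ES_I = max(EF_A=8, EF_B=6, EF_E=27, EF_F=20, EF_G=15, EF_H=28) = 28; EF_I = 28+11 = 39
Expected project duration μ = 39 days. Critical path: C → H → I.

39 days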